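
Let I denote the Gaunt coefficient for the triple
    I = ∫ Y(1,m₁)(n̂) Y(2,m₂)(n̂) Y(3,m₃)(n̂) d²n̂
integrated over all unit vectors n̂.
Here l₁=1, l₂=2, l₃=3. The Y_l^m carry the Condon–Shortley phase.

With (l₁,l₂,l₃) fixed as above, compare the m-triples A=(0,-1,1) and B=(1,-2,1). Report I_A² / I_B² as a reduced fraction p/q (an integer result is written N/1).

l's match ⇒ only the (l;m) 3-j factors differ between A and B.
A: triangle coeff Δ(1,2,3) = 1/105; Σ_t [0,0]: t=0:+1/6 = 1/6; (3j)²=8/105 [(1 2 3; 0 -1 1)], sign=+1
B: triangle coeff Δ(1,2,3) = 1/105; Σ_t [0,0]: t=0:+1/48 = 1/48; (3j)²=1/105 [(1 2 3; 1 -2 1)], sign=+1
I_A²/I_B² = (8/105)/(1/105) = 8/1

8/1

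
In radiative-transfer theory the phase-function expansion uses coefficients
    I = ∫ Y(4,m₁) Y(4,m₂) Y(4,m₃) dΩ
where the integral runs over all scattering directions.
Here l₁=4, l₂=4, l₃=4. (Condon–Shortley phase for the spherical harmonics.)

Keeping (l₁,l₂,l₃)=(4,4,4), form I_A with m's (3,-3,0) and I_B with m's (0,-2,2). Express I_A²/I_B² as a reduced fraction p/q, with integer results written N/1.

441/121

Same 4,4,4: normalisation and zero-m 3j drop out of the ratio.
A: Δ: 4! 4! 4! / 13! → 1/450450; sum: t=0:+1/864 t=1:−1/3456 = 1/1152; 3j²(4 4 4; 3 -3 0) = Δ·Π!·Σ² = 7/286  (sign +1)
B: Δ: 4! 4! 4! / 13! → 1/450450; sum: t=0:+1/2304 t=1:−1/216 t=2:+1/384 = -11/6912; 3j²(4 4 4; 0 -2 2) = Δ·Π!·Σ² = 11/1638  (sign -1)
I_A²/I_B² = (7/286)/(11/1638) = 441/121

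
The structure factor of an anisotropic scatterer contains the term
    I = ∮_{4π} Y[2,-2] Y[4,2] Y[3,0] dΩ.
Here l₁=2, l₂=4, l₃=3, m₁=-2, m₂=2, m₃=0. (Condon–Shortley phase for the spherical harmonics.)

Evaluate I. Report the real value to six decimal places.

0.000000

L=9 odd ⇒ parity kills the (l;000) factor ⇒ I = 0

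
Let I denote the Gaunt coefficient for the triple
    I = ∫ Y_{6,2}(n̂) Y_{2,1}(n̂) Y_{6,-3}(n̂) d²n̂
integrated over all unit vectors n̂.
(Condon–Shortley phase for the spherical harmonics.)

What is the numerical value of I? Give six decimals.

-0.140463

Checks pass: Σm=0; 14 even; l₃=6∈[4,8].
(2·6+1)(2·2+1)(2·6+1) = 845
Δ: 2! 10! 2! / 15! → 1/90090
sum: t=0:+1/69120 t=1:−1/14400 t=2:+1/69120 = -7/172800
3j²(6 2 6; 0 0 0) = Δ·Π!·Σ² = 14/715  (sign -1)
sum: t=1:−1/60480 t=2:+1/161280 = -1/96768
3j²(6 2 6; 2 1 -3) = Δ·Π!·Σ² = 15/1001  (sign +1)
combine: 4πI² = 845·14/715·15/1001 = 30/121
take √, sign -1: I = -0.14046335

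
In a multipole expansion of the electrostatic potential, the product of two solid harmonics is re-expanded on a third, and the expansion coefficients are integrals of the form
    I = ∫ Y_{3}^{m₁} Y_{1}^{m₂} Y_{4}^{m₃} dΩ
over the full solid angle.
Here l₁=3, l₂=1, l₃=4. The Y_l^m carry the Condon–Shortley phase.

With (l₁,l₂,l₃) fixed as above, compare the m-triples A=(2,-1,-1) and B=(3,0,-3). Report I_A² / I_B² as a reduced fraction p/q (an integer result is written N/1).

Same 3,1,4: normalisation and zero-m 3j drop out of the ratio.
A: Δ: 0! 6! 2! / 9! → 1/252; sum: t=0:+1/240 = 1/240; 3j²(3 1 4; 2 -1 -1) = Δ·Π!·Σ² = 1/84  (sign -1)
B: Δ: 0! 6! 2! / 9! → 1/252; sum: t=0:+1/720 = 1/720; 3j²(3 1 4; 3 0 -3) = Δ·Π!·Σ² = 1/36  (sign -1)
I_A²/I_B² = (1/84)/(1/36) = 3/7

3/7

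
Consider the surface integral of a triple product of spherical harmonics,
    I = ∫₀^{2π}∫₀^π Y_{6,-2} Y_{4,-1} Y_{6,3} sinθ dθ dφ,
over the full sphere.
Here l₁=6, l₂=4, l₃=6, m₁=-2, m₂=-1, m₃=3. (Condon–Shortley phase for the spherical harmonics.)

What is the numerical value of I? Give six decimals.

m-sum 0 ✓  L=16 even ✓  2≤6≤10 ✓
Π(2lᵢ+1) = 13×9×13 = 1521
triangle coeff Δ(6,4,6) = 1/15315300
Σ_t [0,4]: t=0:+1/829440 t=1:−1/25920 t=2:+1/9216 t=3:−1/25920 t=4:+1/829440 = 7/207360
(3j)²=28/2431 [(6 4 6; 0 0 0)], sign=+1
Σ_t [0,3]: t=0:+1/5806080 t=1:−1/120960 t=2:+1/34560 t=3:−1/103680 = 13/1161216
(3j)²=65/5236 [(6 4 6; -2 -1 3)], sign=-1
⇒ 4πI² = 7605/34969
I = (-1)√(7605/34969/(4π)) = -0.13155370

-0.131554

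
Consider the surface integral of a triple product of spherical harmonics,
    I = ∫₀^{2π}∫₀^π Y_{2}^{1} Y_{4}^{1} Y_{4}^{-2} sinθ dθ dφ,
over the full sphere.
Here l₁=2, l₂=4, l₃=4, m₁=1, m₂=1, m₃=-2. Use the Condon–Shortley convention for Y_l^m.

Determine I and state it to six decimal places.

m-sum 0 ✓  L=10 even ✓  2≤4≤6 ✓
Π(2lᵢ+1) = 5×9×9 = 405
triangle coeff Δ(2,4,4) = 1/13860
Σ_t [0,2]: t=0:+1/192 t=1:−1/36 t=2:+1/192 = -5/288
(3j)²=20/693 [(2 4 4; 0 0 0)], sign=-1
Σ_t [0,1]: t=0:+1/240 t=1:−1/96 = -1/160
(3j)²=27/1540 [(2 4 4; 1 1 -2)], sign=-1
⇒ 4πI² = 1215/5929
I = (+1)√(1215/5929/(4π)) = 0.12770047

0.127700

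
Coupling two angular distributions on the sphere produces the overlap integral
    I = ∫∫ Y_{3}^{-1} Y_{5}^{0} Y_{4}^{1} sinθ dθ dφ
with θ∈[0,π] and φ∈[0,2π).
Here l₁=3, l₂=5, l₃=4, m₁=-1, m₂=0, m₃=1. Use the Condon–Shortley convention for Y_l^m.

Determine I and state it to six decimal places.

Rules hold: Σm=0, L=12 even, 2≤4≤8.
N = 7·11·9 = 693
Δ = 4!·2!·6!/13! = 1/180180
Racah Σ t=1..3: t=1:−1/576 t=2:+1/144 t=3:−1/576 = 1/288
⇒ 3j(3 5 4; 0 0 0)² = 20/1001, sgn +1
Racah Σ t=2..4: t=2:+1/288 t=3:−1/288 t=4:+1/5760 = 1/5760
⇒ 3j(3 5 4; -1 0 1)² = 1/12012, sgn -1
4πI² = N·(3j₀)²·(3jₘ)² = 15/13013
I = -1·√(0.00115269/4π) = -0.00957750

-0.009577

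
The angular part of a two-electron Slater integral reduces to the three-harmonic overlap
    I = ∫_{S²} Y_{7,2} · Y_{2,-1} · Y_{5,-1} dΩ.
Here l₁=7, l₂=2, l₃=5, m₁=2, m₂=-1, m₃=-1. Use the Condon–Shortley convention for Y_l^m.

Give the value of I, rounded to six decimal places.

Rules hold: Σm=0, L=14 even, 5≤5≤9.
N = 15·5·11 = 825
Δ = 4!·10!·0!/15! = 1/15015
Racah Σ t=2..2: t=2:+1/57600 = 1/57600
⇒ 3j(7 2 5; 0 0 0)² = 21/715, sgn -1
Racah Σ t=1..1: t=1:−1/103680 = -1/103680
⇒ 3j(7 2 5; 2 -1 -1)² = 4/143, sgn -1
4πI² = N·(3j₀)²·(3jₘ)² = 1260/1859
I = +1·√(0.677784/4π) = 0.23224194

0.232242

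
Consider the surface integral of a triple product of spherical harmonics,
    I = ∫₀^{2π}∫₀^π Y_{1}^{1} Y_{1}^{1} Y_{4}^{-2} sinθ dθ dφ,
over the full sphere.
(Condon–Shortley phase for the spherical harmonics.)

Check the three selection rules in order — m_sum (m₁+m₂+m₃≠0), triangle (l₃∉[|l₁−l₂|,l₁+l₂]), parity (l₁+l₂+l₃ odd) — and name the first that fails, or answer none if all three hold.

azimuthal sum: 1 + 1 − 2 = 0  ✓
0 ≤ 4 ≤ 2 (triangle on l)  ✗
L = 1 + 1 + 4 = 6 (even)

triangle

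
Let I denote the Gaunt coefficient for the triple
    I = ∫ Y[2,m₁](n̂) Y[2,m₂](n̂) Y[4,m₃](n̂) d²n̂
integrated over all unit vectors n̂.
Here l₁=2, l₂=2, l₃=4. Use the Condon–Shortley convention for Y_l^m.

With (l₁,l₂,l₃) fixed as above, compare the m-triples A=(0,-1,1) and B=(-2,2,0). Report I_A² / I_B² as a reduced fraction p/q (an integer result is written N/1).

30/1

l's match ⇒ only the (l;m) 3-j factors differ between A and B.
A: triangle coeff Δ(2,2,4) = 1/630; Σ_t [0,0]: t=0:+1/24 = 1/24; (3j)²=1/21 [(2 2 4; 0 -1 1)], sign=-1
B: triangle coeff Δ(2,2,4) = 1/630; Σ_t [0,0]: t=0:+1/576 = 1/576; (3j)²=1/630 [(2 2 4; -2 2 0)], sign=+1
I_A²/I_B² = (1/21)/(1/630) = 30/1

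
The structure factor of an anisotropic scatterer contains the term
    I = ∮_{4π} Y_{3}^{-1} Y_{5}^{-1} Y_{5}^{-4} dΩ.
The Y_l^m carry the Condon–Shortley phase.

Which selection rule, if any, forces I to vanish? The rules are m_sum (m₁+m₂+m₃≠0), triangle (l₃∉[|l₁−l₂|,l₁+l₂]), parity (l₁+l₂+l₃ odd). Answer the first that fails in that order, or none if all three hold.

Σmᵢ = -6  ✗
l₃∈[|l₁−l₂|,l₁+l₂]=[2,8], have l₃=5
Σlᵢ = 13 ⇒ odd

m_sum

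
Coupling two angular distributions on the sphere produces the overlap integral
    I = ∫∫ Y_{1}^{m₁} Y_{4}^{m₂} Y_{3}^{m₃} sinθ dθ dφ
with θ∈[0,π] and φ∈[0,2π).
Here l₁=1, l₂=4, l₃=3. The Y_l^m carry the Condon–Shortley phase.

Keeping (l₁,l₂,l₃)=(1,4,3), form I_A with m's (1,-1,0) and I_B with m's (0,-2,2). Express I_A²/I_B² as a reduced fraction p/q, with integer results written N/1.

Same 1,4,3: normalisation and zero-m 3j drop out of the ratio.
A: Δ: 2! 0! 6! / 9! → 1/252; sum: t=0:+1/72 = 1/72; 3j²(1 4 3; 1 -1 0) = Δ·Π!·Σ² = 5/126  (sign -1)
B: Δ: 2! 0! 6! / 9! → 1/252; sum: t=1:−1/120 = -1/120; 3j²(1 4 3; 0 -2 2) = Δ·Π!·Σ² = 1/21  (sign +1)
I_A²/I_B² = (5/126)/(1/21) = 5/6

5/6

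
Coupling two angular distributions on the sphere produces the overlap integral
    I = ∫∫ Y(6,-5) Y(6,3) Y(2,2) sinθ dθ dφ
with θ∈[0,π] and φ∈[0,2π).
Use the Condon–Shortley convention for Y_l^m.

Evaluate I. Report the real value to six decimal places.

Checks pass: Σm=0; 14 even; l₃=2∈[0,12].
(2·6+1)(2·6+1)(2·2+1) = 845
Δ: 10! 2! 2! / 15! → 1/90090
sum: t=4:+1/69120 t=5:−1/14400 t=6:+1/69120 = -7/172800
3j²(6 6 2; 0 0 0) = Δ·Π!·Σ² = 14/715  (sign -1)
sum: t=9:−1/1451520 = -1/1451520
3j²(6 6 2; -5 3 2) = Δ·Π!·Σ² = 1/91  (sign -1)
combine: 4πI² = 845·14/715·1/91 = 2/11
take √, sign +1: I = 0.12028562

0.120286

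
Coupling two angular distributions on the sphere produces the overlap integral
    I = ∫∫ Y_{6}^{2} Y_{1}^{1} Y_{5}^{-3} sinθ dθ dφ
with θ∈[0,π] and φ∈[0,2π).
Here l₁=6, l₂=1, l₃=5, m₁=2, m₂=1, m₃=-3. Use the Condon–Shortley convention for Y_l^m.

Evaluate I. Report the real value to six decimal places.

Rules hold: Σm=0, L=12 even, 5≤5≤7.
N = 13·3·11 = 429
Δ = 2!·10!·0!/13! = 1/858
Racah Σ t=1..1: t=1:−1/14400 = -1/14400
⇒ 3j(6 1 5; 0 0 0)² = 6/143, sgn +1
Racah Σ t=2..2: t=2:+1/161280 = 1/161280
⇒ 3j(6 1 5; 2 1 -3)² = 1/143, sgn +1
4πI² = N·(3j₀)²·(3jₘ)² = 18/143
I = +1·√(0.125874/4π) = 0.10008369

0.100084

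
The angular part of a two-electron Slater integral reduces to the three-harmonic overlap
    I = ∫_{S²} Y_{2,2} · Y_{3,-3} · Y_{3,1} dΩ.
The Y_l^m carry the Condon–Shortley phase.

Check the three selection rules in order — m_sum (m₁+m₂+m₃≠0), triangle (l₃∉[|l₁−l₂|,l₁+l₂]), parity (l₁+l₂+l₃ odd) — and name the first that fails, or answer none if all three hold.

Σmᵢ = 0  ✓
l₃∈[|l₁−l₂|,l₁+l₂]=[1,5], have l₃=3  ✓
Σlᵢ = 8 ⇒ even  ✓

none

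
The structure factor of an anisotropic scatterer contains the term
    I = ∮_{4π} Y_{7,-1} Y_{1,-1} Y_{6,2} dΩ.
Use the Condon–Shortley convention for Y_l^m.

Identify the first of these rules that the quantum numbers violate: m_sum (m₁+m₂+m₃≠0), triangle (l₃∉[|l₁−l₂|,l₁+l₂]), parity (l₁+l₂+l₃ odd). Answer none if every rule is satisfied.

none

azimuthal sum: -1 − 1 + 2 = 0  ✓
6 ≤ 6 ≤ 8 (triangle on l)  ✓
L = 7 + 1 + 6 = 14 (even)  ✓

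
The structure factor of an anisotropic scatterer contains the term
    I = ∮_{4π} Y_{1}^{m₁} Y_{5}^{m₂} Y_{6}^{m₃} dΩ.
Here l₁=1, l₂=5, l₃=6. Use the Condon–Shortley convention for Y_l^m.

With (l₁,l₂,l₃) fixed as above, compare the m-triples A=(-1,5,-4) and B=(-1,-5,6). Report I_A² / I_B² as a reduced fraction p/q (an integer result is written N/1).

l's match ⇒ only the (l;m) 3-j factors differ between A and B.
A: triangle coeff Δ(1,5,6) = 1/858; Σ_t [0,0]: t=0:+1/7257600 = 1/7257600; (3j)²=1/858 [(1 5 6; -1 5 -4)], sign=+1
B: triangle coeff Δ(1,5,6) = 1/858; Σ_t [0,0]: t=0:+1/7257600 = 1/7257600; (3j)²=1/13 [(1 5 6; -1 -5 6)], sign=+1
I_A²/I_B² = (1/858)/(1/13) = 1/66

1/66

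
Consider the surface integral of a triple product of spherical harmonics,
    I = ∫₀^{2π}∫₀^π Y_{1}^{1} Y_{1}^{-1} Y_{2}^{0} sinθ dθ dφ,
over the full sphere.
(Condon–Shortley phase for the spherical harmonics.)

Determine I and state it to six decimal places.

Rules hold: Σm=0, L=4 even, 0≤2≤2.
N = 3·3·5 = 45
Δ = 0!·2!·2!/5! = 1/30
Racah Σ t=0..0: t=0:+1/1 = 1/1
⇒ 3j(1 1 2; 0 0 0)² = 2/15, sgn +1
Racah Σ t=0..0: t=0:+1/4 = 1/4
⇒ 3j(1 1 2; 1 -1 0)² = 1/30, sgn +1
4πI² = N·(3j₀)²·(3jₘ)² = 1/5
I = +1·√(0.2/4π) = 0.12615663

0.126157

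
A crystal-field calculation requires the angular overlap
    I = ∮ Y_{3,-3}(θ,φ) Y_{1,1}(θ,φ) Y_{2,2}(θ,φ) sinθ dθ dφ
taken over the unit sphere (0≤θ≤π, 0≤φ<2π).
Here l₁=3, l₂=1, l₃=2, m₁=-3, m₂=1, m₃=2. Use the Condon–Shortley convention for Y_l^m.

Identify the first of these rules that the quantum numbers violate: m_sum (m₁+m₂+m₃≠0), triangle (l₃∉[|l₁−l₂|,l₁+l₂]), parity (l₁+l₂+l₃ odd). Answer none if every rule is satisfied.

m₁+m₂+m₃ = -3 + 1 + 2 = 0  ✓
triangle: |3−1|=2 ≤ l₃=2 ≤ 3+1=4  ✓
parity: l₁+l₂+l₃ = 6 is even  ✓

none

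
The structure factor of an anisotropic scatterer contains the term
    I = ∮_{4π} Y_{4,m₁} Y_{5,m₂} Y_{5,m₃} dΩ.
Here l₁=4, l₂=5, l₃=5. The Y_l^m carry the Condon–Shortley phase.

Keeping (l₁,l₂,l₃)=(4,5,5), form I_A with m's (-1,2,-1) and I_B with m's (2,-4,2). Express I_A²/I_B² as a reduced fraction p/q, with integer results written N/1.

l's match ⇒ only the (l;m) 3-j factors differ between A and B.
A: triangle coeff Δ(4,5,5) = 1/3153150; Σ_t [1,4]: t=1:−1/103680 t=2:+1/2880 t=3:−1/1152 t=4:+1/5184 = -7/20736; (3j)²=35/2574 [(4 5 5; -1 2 -1)], sign=-1
B: triangle coeff Δ(4,5,5) = 1/3153150; Σ_t [0,1]: t=0:+1/11520 t=1:−1/25920 = 1/20736; (3j)²=5/429 [(4 5 5; 2 -4 2)], sign=-1
I_A²/I_B² = (35/2574)/(5/429) = 7/6

7/6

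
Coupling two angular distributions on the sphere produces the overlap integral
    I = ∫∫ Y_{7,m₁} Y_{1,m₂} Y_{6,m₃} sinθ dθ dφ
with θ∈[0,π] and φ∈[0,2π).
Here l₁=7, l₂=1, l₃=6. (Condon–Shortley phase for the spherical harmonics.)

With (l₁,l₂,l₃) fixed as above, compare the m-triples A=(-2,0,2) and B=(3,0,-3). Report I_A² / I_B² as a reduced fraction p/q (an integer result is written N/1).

9/8

Shared (l₁,l₂,l₃)=(7,1,6): N and (l;000)² cancel in I_A²/I_B².
A: Δ = 2!·12!·0!/15! = 1/1365; Racah Σ t=1..1: t=1:−1/967680 = -1/967680; ⇒ 3j(7 1 6; -2 0 2)² = 3/91, sgn -1
B: Δ = 2!·12!·0!/15! = 1/1365; Racah Σ t=1..1: t=1:−1/2177280 = -1/2177280; ⇒ 3j(7 1 6; 3 0 -3)² = 8/273, sgn +1
I_A²/I_B² = (3/91)/(8/273) = 9/8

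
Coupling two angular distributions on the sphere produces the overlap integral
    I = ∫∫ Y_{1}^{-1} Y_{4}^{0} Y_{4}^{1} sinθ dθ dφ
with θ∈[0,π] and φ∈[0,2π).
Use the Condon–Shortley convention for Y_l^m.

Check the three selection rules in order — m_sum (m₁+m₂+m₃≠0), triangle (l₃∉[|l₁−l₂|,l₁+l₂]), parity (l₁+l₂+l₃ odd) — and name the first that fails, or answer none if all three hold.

parity

azimuthal sum: -1 + 0 + 1 = 0  ✓
3 ≤ 4 ≤ 5 (triangle on l)  ✓
L = 1 + 4 + 4 = 9 (odd)  ✗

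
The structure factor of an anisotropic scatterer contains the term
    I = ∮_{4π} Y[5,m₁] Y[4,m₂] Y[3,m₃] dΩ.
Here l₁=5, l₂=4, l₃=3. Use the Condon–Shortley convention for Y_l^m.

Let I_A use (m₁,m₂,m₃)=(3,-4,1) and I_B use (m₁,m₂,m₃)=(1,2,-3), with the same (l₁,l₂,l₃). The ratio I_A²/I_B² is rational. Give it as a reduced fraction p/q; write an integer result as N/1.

l's match ⇒ only the (l;m) 3-j factors differ between A and B.
A: triangle coeff Δ(5,4,3) = 1/180180; Σ_t [0,0]: t=0:+1/5760 = 1/5760; (3j)²=56/2145 [(5 4 3; 3 -4 1)], sign=+1
B: triangle coeff Δ(5,4,3) = 1/180180; Σ_t [4,4]: t=4:+1/2304 = 1/2304; (3j)²=75/4004 [(5 4 3; 1 2 -3)], sign=+1
I_A²/I_B² = (56/2145)/(75/4004) = 1568/1125

1568/1125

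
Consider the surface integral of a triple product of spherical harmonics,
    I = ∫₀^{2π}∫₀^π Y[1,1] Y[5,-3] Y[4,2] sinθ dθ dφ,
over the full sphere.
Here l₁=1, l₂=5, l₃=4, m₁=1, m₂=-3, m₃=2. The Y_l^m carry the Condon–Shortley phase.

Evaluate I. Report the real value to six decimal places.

-0.259847

Checks pass: Σm=0; 10 even; l₃=4∈[4,6].
(2·1+1)(2·5+1)(2·4+1) = 297
Δ: 2! 0! 8! / 11! → 1/495
sum: t=1:−1/576 = -1/576
3j²(1 5 4; 0 0 0) = Δ·Π!·Σ² = 5/99  (sign -1)
sum: t=0:+1/2880 = 1/2880
3j²(1 5 4; 1 -3 2) = Δ·Π!·Σ² = 28/495  (sign +1)
combine: 4πI² = 297·5/99·28/495 = 28/33
take √, sign -1: I = -0.25984664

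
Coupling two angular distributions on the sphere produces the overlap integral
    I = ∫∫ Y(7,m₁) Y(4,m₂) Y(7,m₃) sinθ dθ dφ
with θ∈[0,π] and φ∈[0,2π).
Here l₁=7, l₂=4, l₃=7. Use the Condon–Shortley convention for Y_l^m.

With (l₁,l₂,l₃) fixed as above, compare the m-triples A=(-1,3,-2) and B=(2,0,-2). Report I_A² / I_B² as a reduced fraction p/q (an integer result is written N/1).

41160/63001

Same 7,4,7: normalisation and zero-m 3j drop out of the ratio.
A: Δ: 4! 10! 4! / 19! → 1/58198140; sum: t=3:−1/2073600 t=4:+1/2488320 = -1/12441600; 3j²(7 4 7; -1 3 -2) = Δ·Π!·Σ² = 98/138567  (sign +1)
B: Δ: 4! 10! 4! / 19! → 1/58198140; sum: t=0:+1/8294400 t=1:−1/622080 t=2:+1/483840 t=3:−1/2903040 t=4:+1/209018880 = 251/1045094400; 3j²(7 4 7; 2 0 -2) = Δ·Π!·Σ² = 63001/58198140  (sign -1)
I_A²/I_B² = (98/138567)/(63001/58198140) = 41160/63001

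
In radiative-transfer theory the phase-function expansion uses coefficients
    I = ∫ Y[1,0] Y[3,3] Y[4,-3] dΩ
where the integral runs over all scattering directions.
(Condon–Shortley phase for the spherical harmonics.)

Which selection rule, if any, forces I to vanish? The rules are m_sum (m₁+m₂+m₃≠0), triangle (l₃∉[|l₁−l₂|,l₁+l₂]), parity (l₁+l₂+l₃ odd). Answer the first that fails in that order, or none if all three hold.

none

azimuthal sum: 0 + 3 − 3 = 0  ✓
2 ≤ 4 ≤ 4 (triangle on l)  ✓
L = 1 + 3 + 4 = 8 (even)  ✓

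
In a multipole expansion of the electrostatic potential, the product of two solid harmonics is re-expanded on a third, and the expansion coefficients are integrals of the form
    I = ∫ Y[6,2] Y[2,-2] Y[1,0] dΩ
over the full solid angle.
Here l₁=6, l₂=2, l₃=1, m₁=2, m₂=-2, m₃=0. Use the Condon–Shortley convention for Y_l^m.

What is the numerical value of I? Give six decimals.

0.000000

l₃=1 ∉ [4,8] — triangle fails ⇒ I = 0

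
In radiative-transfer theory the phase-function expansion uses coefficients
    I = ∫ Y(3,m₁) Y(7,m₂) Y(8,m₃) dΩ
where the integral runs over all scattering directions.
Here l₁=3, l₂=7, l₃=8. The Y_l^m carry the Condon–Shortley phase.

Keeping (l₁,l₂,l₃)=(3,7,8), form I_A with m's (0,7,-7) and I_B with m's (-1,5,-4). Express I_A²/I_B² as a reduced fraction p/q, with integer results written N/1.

2535/1849

Shared (l₁,l₂,l₃)=(3,7,8): N and (l;000)² cancel in I_A²/I_B².
A: Δ = 2!·4!·12!/19! = 1/5290740; Racah Σ t=2..2: t=2:+1/5748019200 = 1/5748019200; ⇒ 3j(3 7 8; 0 7 -7)² = 91/3876, sgn -1
B: Δ = 2!·4!·12!/19! = 1/5290740; Racah Σ t=0..2: t=0:+1/22992076800 t=1:−1/239500800 t=2:+1/58060800 = 43/3284582400; ⇒ 3j(3 7 8; -1 5 -4)² = 12943/755820, sgn +1
I_A²/I_B² = (91/3876)/(12943/755820) = 2535/1849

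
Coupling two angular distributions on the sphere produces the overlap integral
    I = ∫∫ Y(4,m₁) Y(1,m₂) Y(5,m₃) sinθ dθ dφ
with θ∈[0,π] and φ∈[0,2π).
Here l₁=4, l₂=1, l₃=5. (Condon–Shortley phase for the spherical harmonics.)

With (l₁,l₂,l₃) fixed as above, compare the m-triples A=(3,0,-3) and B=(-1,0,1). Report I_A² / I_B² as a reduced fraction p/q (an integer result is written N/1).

2/3

Shared (l₁,l₂,l₃)=(4,1,5): N and (l;000)² cancel in I_A²/I_B².
A: Δ = 0!·8!·2!/11! = 1/495; Racah Σ t=0..0: t=0:+1/5040 = 1/5040; ⇒ 3j(4 1 5; 3 0 -3)² = 16/495, sgn +1
B: Δ = 0!·8!·2!/11! = 1/495; Racah Σ t=0..0: t=0:+1/720 = 1/720; ⇒ 3j(4 1 5; -1 0 1)² = 8/165, sgn +1
I_A²/I_B² = (16/495)/(8/165) = 2/3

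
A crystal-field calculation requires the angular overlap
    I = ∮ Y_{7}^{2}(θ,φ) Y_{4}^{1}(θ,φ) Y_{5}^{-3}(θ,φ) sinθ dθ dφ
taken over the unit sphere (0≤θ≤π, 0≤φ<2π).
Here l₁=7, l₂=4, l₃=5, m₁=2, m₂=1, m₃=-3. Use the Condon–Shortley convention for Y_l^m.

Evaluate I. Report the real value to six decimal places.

-0.140275

m-sum 0 ✓  L=16 even ✓  3≤5≤11 ✓
Π(2lᵢ+1) = 15×9×11 = 1485
triangle coeff Δ(7,4,5) = 1/6126120
Σ_t [2,4]: t=2:+1/69120 t=3:−1/20736 t=4:+1/69120 = -1/51840
(3j)²=280/21879 [(7 4 5; 0 0 0)], sign=+1
Σ_t [3,5]: t=3:−1/103680 t=4:+1/241920 t=5:−1/9676800 = -163/29030400
(3j)²=26569/2042040 [(7 4 5; 2 1 -3)], sign=-1
⇒ 4πI² = 132845/537251
I = (-1)√(132845/537251/(4π)) = -0.14027461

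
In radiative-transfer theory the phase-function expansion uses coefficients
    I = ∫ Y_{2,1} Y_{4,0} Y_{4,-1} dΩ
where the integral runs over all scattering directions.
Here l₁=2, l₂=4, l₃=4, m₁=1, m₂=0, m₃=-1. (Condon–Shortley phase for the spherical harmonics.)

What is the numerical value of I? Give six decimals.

-0.044869

m-sum 0 ✓  L=10 even ✓  2≤4≤6 ✓
Π(2lᵢ+1) = 5×9×9 = 405
triangle coeff Δ(2,4,4) = 1/13860
Σ_t [0,2]: t=0:+1/192 t=1:−1/36 t=2:+1/192 = -5/288
(3j)²=20/693 [(2 4 4; 0 0 0)], sign=-1
Σ_t [0,1]: t=0:+1/96 t=1:−1/72 = -1/288
(3j)²=1/462 [(2 4 4; 1 0 -1)], sign=+1
⇒ 4πI² = 150/5929
I = (-1)√(150/5929/(4π)) = -0.04486937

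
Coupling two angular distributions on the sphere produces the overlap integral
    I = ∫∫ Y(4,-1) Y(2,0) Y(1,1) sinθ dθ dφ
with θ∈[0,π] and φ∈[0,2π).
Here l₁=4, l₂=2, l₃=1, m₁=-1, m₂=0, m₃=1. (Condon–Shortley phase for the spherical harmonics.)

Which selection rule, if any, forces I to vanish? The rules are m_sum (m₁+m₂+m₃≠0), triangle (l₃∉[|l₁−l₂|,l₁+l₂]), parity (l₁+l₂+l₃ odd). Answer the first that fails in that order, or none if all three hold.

Σmᵢ = 0  ✓
l₃∈[|l₁−l₂|,l₁+l₂]=[2,6], have l₃=1  ✗
Σlᵢ = 7 ⇒ odd

triangle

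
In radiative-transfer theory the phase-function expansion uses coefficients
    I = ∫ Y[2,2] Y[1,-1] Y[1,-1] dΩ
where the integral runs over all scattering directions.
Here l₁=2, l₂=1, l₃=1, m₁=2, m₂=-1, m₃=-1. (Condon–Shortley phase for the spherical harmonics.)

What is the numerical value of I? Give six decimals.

0.309019

Rules hold: Σm=0, L=4 even, 1≤1≤3.
N = 5·3·3 = 45
Δ = 2!·2!·0!/5! = 1/30
Racah Σ t=1..1: t=1:−1/1 = -1/1
⇒ 3j(2 1 1; 0 0 0)² = 2/15, sgn +1
Racah Σ t=0..0: t=0:+1/4 = 1/4
⇒ 3j(2 1 1; 2 -1 -1)² = 1/5, sgn +1
4πI² = N·(3j₀)²·(3jₘ)² = 6/5
I = +1·√(1.2/4π) = 0.30901936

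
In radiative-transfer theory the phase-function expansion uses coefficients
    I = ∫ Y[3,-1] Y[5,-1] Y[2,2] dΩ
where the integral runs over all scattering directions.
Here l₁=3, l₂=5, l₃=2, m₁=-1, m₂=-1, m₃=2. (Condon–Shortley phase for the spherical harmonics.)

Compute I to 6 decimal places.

Checks pass: Σm=0; 10 even; l₃=2∈[2,8].
(2·3+1)(2·5+1)(2·2+1) = 385
Δ: 6! 0! 4! / 11! → 1/2310
sum: t=3:−1/144 = -1/144
3j²(3 5 2; 0 0 0) = Δ·Π!·Σ² = 10/231  (sign -1)
sum: t=4:+1/1152 = 1/1152
3j²(3 5 2; -1 -1 2) = Δ·Π!·Σ² = 1/154  (sign +1)
combine: 4πI² = 385·10/231·1/154 = 25/231
take √, sign -1: I = -0.09280237

-0.092802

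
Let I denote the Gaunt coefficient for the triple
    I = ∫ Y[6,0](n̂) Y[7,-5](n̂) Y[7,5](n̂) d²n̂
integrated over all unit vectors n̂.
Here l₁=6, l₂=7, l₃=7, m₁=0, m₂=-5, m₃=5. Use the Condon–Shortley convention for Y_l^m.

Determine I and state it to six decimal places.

m-sum 0 ✓  L=20 even ✓  1≤7≤13 ✓
Π(2lᵢ+1) = 13×15×15 = 2925
triangle coeff Δ(6,7,7) = 1/2444321880
Σ_t [0,6]: t=0:+1/2612736000 t=1:−1/20736000 t=2:+1/1658880 t=3:−1/746496 t=4:+1/1658880 t=5:−1/20736000 t=6:+1/2612736000 = -1/4354560
(3j)²=1000/138567 [(6 7 7; 0 0 0)], sign=+1
Σ_t [0,2]: t=0:+1/746496000 t=1:−1/72576000 t=2:+1/92897280 = -1/597196800
(3j)²=55/100776 [(6 7 7; 0 -5 5)], sign=-1
⇒ 4πI² = 15625/1356277
I = (-1)√(15625/1356277/(4π)) = -0.03027826

-0.030278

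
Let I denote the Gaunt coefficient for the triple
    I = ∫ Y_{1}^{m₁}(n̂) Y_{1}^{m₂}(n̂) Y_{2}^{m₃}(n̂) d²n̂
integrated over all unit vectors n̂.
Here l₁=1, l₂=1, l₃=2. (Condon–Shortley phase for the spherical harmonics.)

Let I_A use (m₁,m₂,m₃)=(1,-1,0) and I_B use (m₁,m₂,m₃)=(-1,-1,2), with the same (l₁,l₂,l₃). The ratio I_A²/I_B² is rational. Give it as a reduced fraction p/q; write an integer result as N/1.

Shared (l₁,l₂,l₃)=(1,1,2): N and (l;000)² cancel in I_A²/I_B².
A: Δ = 0!·2!·2!/5! = 1/30; Racah Σ t=0..0: t=0:+1/4 = 1/4; ⇒ 3j(1 1 2; 1 -1 0)² = 1/30, sgn +1
B: Δ = 0!·2!·2!/5! = 1/30; Racah Σ t=0..0: t=0:+1/4 = 1/4; ⇒ 3j(1 1 2; -1 -1 2)² = 1/5, sgn +1
I_A²/I_B² = (1/30)/(1/5) = 1/6

1/6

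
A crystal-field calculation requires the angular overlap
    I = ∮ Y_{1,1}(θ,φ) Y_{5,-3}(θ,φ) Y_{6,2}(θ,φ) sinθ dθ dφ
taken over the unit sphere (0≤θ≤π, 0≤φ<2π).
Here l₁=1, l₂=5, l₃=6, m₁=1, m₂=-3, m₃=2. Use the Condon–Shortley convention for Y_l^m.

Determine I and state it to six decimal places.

Rules hold: Σm=0, L=12 even, 4≤6≤6.
N = 3·11·13 = 429
Δ = 0!·2!·10!/13! = 1/858
Racah Σ t=0..0: t=0:+1/14400 = 1/14400
⇒ 3j(1 5 6; 0 0 0)² = 6/143, sgn +1
Racah Σ t=0..0: t=0:+1/161280 = 1/161280
⇒ 3j(1 5 6; 1 -3 2)² = 1/143, sgn +1
4πI² = N·(3j₀)²·(3jₘ)² = 18/143
I = +1·√(0.125874/4π) = 0.10008369

0.100084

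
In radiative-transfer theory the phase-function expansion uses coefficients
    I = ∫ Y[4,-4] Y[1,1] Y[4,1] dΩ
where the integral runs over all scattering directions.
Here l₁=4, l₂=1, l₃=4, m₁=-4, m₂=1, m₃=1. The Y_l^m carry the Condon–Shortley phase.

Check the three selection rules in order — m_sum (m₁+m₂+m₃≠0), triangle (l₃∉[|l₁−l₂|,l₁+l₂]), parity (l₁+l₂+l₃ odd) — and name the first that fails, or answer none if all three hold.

Σmᵢ = -2  ✗
l₃∈[|l₁−l₂|,l₁+l₂]=[3,5], have l₃=4
Σlᵢ = 9 ⇒ odd

m_sum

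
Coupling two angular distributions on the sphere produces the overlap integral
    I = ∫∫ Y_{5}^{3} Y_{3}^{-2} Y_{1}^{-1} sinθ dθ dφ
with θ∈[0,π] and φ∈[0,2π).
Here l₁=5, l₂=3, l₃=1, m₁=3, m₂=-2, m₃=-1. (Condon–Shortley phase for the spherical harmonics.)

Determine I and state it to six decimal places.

triangle: need 2≤l₃≤8, have 1; I=0

0.000000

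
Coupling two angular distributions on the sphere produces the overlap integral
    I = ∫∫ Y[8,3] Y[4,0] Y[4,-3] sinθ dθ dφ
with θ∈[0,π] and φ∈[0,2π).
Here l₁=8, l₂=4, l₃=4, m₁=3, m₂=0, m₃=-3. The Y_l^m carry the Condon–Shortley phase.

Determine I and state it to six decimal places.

m-sum 0 ✓  L=16 even ✓  4≤4≤12 ✓
Π(2lᵢ+1) = 17×9×9 = 1377
triangle coeff Δ(8,4,4) = 1/218790
Σ_t [4,4]: t=4:+1/331776 = 1/331776
(3j)²=490/21879 [(8 4 4; 0 0 0)], sign=+1
Σ_t [4,4]: t=4:+1/2903040 = 1/2903040
(3j)²=5/663 [(8 4 4; 3 0 -3)], sign=-1
⇒ 4πI² = 7350/31603
I = (-1)√(7350/31603/(4π)) = -0.13604249

-0.136042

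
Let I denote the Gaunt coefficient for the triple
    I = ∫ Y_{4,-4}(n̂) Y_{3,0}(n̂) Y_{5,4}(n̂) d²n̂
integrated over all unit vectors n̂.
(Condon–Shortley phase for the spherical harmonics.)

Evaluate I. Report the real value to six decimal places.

-0.207724

m-sum 0 ✓  L=12 even ✓  1≤5≤7 ✓
Π(2lᵢ+1) = 9×7×11 = 693
triangle coeff Δ(4,3,5) = 1/180180
Σ_t [0,2]: t=0:+1/576 t=1:−1/144 t=2:+1/576 = -1/288
(3j)²=20/1001 [(4 3 5; 0 0 0)], sign=+1
Σ_t [2,2]: t=2:+1/8640 = 1/8640
(3j)²=28/715 [(4 3 5; -4 0 4)], sign=-1
⇒ 4πI² = 1008/1859
I = (-1)√(1008/1859/(4π)) = -0.20772350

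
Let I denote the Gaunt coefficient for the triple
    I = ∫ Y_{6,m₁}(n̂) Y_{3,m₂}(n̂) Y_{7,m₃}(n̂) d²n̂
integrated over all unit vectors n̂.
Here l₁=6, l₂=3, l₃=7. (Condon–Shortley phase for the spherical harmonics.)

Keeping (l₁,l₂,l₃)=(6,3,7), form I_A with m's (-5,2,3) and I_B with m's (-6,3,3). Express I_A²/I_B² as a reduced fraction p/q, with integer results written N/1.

Same 6,3,7: normalisation and zero-m 3j drop out of the ratio.
A: Δ: 2! 10! 4! / 17! → 1/2042040; sum: t=1:−1/87091200 t=2:+1/4354560 = 19/87091200; 3j²(6 3 7; -5 2 3) = Δ·Π!·Σ² = 361/37128  (sign +1)
B: Δ: 2! 10! 4! / 17! → 1/2042040; sum: t=2:+1/174182400 = 1/174182400; 3j²(6 3 7; -6 3 3) = Δ·Π!·Σ² = 3/6188  (sign +1)
I_A²/I_B² = (361/37128)/(3/6188) = 361/18

361/18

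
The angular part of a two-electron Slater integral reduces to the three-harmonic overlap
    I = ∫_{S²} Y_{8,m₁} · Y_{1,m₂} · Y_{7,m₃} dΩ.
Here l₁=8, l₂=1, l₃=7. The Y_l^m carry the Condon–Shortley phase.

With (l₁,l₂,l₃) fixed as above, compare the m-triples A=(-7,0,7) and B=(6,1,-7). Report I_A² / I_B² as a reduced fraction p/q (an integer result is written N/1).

15/1

Shared (l₁,l₂,l₃)=(8,1,7): N and (l;000)² cancel in I_A²/I_B².
A: Δ = 2!·14!·0!/17! = 1/2040; Racah Σ t=1..1: t=1:−1/87178291200 = -1/87178291200; ⇒ 3j(8 1 7; -7 0 7)² = 1/136, sgn -1
B: Δ = 2!·14!·0!/17! = 1/2040; Racah Σ t=2..2: t=2:+1/174356582400 = 1/174356582400; ⇒ 3j(8 1 7; 6 1 -7)² = 1/2040, sgn +1
I_A²/I_B² = (1/136)/(1/2040) = 15/1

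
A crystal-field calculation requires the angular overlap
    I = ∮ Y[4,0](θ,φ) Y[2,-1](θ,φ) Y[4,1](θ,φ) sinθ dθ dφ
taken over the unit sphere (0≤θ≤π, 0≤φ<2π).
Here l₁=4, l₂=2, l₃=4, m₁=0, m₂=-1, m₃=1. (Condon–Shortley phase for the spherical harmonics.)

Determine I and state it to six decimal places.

m-sum 0 ✓  L=10 even ✓  2≤4≤6 ✓
Π(2lᵢ+1) = 9×5×9 = 405
triangle coeff Δ(4,2,4) = 1/13860
Σ_t [0,2]: t=0:+1/192 t=1:−1/36 t=2:+1/192 = -5/288
(3j)²=20/693 [(4 2 4; 0 0 0)], sign=-1
Σ_t [0,1]: t=0:+1/96 t=1:−1/72 = -1/288
(3j)²=1/462 [(4 2 4; 0 -1 1)], sign=+1
⇒ 4πI² = 150/5929
I = (-1)√(150/5929/(4π)) = -0.04486937

-0.044869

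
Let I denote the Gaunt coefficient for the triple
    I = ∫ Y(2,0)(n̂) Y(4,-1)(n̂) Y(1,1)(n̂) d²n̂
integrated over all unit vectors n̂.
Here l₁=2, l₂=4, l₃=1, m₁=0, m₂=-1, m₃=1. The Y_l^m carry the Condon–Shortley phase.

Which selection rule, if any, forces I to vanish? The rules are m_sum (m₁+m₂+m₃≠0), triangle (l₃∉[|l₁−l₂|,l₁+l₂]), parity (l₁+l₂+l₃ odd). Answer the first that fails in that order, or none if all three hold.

Σmᵢ = 0  ✓
l₃∈[|l₁−l₂|,l₁+l₂]=[2,6], have l₃=1  ✗
Σlᵢ = 7 ⇒ odd

triangle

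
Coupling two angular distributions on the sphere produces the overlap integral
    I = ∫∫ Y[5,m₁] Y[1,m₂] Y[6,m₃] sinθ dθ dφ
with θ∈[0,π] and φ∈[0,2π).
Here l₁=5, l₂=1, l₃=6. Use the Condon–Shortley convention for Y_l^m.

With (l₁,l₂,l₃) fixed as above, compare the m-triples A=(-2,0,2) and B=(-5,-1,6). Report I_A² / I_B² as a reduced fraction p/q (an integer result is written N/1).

16/33

l's match ⇒ only the (l;m) 3-j factors differ between A and B.
A: triangle coeff Δ(5,1,6) = 1/858; Σ_t [0,0]: t=0:+1/30240 = 1/30240; (3j)²=16/429 [(5 1 6; -2 0 2)], sign=+1
B: triangle coeff Δ(5,1,6) = 1/858; Σ_t [0,0]: t=0:+1/7257600 = 1/7257600; (3j)²=1/13 [(5 1 6; -5 -1 6)], sign=+1
I_A²/I_B² = (16/429)/(1/13) = 16/33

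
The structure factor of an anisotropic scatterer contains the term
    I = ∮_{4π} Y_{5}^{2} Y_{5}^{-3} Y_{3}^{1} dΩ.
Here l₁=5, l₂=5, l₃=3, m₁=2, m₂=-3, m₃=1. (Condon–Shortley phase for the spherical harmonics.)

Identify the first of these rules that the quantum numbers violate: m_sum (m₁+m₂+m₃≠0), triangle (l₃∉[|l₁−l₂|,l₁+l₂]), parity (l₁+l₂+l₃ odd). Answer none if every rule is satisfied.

parity

azimuthal sum: 2 − 3 + 1 = 0  ✓
0 ≤ 3 ≤ 10 (triangle on l)  ✓
L = 5 + 5 + 3 = 13 (odd)  ✗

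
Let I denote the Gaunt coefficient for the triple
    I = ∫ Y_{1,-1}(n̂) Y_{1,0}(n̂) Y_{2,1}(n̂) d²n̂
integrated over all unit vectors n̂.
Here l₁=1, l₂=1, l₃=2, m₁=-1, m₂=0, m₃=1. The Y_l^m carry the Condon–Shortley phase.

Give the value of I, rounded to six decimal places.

-0.218510

Checks pass: Σm=0; 4 even; l₃=2∈[0,2].
(2·1+1)(2·1+1)(2·2+1) = 45
Δ: 0! 2! 2! / 5! → 1/30
sum: t=0:+1/1 = 1/1
3j²(1 1 2; 0 0 0) = Δ·Π!·Σ² = 2/15  (sign +1)
sum: t=0:+1/2 = 1/2
3j²(1 1 2; -1 0 1) = Δ·Π!·Σ² = 1/10  (sign -1)
combine: 4πI² = 45·2/15·1/10 = 3/5
take √, sign -1: I = -0.21850969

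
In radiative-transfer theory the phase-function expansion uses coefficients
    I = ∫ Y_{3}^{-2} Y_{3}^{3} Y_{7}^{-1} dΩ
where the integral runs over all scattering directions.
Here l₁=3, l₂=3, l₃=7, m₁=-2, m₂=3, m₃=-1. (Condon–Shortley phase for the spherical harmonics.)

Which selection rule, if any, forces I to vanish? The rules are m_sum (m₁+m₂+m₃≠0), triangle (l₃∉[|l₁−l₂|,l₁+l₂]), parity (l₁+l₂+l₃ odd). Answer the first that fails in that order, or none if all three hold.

triangle

azimuthal sum: -2 + 3 − 1 = 0  ✓
0 ≤ 7 ≤ 6 (triangle on l)  ✗
L = 3 + 3 + 7 = 13 (odd)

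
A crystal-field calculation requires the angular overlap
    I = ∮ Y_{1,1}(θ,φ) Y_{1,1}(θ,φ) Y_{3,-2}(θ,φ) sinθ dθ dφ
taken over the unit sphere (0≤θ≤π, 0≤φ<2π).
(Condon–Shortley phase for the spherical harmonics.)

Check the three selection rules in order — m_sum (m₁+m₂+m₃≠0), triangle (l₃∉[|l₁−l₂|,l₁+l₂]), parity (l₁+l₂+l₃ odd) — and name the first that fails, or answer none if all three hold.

triangle

m₁+m₂+m₃ = 1 + 1 − 2 = 0  ✓
triangle: |1−1|=0 ≤ l₃=3 ≤ 1+1=2  ✗
parity: l₁+l₂+l₃ = 5 is odd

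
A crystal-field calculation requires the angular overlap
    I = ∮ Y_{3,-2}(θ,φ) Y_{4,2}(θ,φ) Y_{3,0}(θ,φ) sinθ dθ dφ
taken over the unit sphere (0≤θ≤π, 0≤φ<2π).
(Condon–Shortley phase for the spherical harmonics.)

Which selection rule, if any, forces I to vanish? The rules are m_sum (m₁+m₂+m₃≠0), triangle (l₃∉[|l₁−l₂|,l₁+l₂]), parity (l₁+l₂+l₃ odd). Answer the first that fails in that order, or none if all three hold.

none

m₁+m₂+m₃ = -2 + 2 + 0 = 0  ✓
triangle: |3−4|=1 ≤ l₃=3 ≤ 3+4=7  ✓
parity: l₁+l₂+l₃ = 10 is even  ✓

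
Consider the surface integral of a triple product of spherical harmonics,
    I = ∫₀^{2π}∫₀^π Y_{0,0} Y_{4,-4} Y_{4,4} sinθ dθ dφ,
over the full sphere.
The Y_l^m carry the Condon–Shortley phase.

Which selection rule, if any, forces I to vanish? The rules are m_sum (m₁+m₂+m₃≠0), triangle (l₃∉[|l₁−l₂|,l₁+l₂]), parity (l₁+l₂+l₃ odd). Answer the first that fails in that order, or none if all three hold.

m₁+m₂+m₃ = 0 − 4 + 4 = 0  ✓
triangle: |0−4|=4 ≤ l₃=4 ≤ 0+4=4  ✓
parity: l₁+l₂+l₃ = 8 is even  ✓

none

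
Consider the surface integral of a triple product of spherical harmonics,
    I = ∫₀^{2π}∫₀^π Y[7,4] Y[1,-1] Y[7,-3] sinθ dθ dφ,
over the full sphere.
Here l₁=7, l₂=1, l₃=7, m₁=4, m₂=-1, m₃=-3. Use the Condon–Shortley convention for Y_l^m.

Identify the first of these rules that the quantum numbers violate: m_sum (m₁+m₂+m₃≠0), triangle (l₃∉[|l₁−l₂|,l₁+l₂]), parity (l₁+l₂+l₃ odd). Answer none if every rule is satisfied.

m₁+m₂+m₃ = 4 − 1 − 3 = 0  ✓
triangle: |7−1|=6 ≤ l₃=7 ≤ 7+1=8  ✓
parity: l₁+l₂+l₃ = 15 is odd  ✗

parity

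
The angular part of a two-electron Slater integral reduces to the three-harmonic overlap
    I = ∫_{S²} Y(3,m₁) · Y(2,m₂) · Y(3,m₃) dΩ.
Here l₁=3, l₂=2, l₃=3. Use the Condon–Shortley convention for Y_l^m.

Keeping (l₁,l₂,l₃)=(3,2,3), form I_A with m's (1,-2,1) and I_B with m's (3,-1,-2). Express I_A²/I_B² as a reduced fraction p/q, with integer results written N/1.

l's match ⇒ only the (l;m) 3-j factors differ between A and B.
A: triangle coeff Δ(3,2,3) = 1/3780; Σ_t [0,0]: t=0:+1/16 = 1/16; (3j)²=2/35 [(3 2 3; 1 -2 1)], sign=+1
B: triangle coeff Δ(3,2,3) = 1/3780; Σ_t [0,0]: t=0:+1/48 = 1/48; (3j)²=5/84 [(3 2 3; 3 -1 -2)], sign=-1
I_A²/I_B² = (2/35)/(5/84) = 24/25

24/25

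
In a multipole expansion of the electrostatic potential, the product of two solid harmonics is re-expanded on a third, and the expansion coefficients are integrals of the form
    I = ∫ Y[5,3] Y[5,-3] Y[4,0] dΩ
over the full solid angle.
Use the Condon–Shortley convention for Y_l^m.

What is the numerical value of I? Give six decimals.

0.130198

m-sum 0 ✓  L=14 even ✓  0≤4≤10 ✓
Π(2lᵢ+1) = 11×11×9 = 1089
triangle coeff Δ(5,5,4) = 1/3153150
Σ_t [1,5]: t=1:−1/69120 t=2:+1/1728 t=3:−1/576 t=4:+1/1728 t=5:−1/69120 = -7/11520
(3j)²=2/143 [(5 5 4; 0 0 0)], sign=-1
Σ_t [0,2]: t=0:+1/11520 t=1:−1/4320 t=2:+1/27648 = -1/9216
(3j)²=2/143 [(5 5 4; 3 -3 0)], sign=-1
⇒ 4πI² = 36/169
I = (+1)√(36/169/(4π)) = 0.13019760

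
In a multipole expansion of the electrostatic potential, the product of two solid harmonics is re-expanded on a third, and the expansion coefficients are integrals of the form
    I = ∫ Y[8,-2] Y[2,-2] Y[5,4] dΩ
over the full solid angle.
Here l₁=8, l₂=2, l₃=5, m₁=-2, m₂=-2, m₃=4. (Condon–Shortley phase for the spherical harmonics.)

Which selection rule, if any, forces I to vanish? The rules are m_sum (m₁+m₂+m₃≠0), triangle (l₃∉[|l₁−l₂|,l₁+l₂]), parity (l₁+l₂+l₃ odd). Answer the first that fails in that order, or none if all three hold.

triangle

Σmᵢ = 0  ✓
l₃∈[|l₁−l₂|,l₁+l₂]=[6,10], have l₃=5  ✗
Σlᵢ = 15 ⇒ odd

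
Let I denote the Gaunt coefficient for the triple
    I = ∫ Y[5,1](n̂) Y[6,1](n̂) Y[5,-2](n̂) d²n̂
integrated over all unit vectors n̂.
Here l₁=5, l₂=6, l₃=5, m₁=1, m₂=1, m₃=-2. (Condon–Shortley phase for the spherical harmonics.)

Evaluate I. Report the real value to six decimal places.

0.120248

m-sum 0 ✓  L=16 even ✓  1≤5≤11 ✓
Π(2lᵢ+1) = 11×13×11 = 1573
triangle coeff Δ(5,6,5) = 1/28588560
Σ_t [1,5]: t=1:−1/345600 t=2:+1/13824 t=3:−1/5184 t=4:+1/13824 t=5:−1/345600 = -7/129600
(3j)²=80/7293 [(5 6 5; 0 0 0)], sign=+1
Σ_t [1,4]: t=1:−1/518400 t=2:+1/23040 t=3:−1/10368 t=4:+1/41472 = -1/32400
(3j)²=128/12155 [(5 6 5; 1 1 -2)], sign=+1
⇒ 4πI² = 2048/11271
I = (+1)√(2048/11271/(4π)) = 0.12024827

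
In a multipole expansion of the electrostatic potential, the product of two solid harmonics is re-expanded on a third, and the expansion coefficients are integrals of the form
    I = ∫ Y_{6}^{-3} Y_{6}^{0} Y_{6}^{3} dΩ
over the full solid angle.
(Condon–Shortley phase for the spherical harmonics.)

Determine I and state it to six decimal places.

0.123095

Rules hold: Σm=0, L=18 even, 0≤6≤12.
N = 13·13·13 = 2197
Δ = 6!·6!·6!/19! = 1/325909584
Racah Σ t=0..6: t=0:+1/373248000 t=1:−1/1728000 t=2:+1/110592 t=3:−1/46656 t=4:+1/110592 t=5:−1/1728000 t=6:+1/373248000 = -7/1555200
⇒ 3j(6 6 6; 0 0 0)² = 400/46189, sgn -1
Racah Σ t=3..6: t=3:−1/933120 t=4:+1/276480 t=5:−1/691200 t=6:+1/18662400 = 43/37324800
⇒ 3j(6 6 6; -3 0 3)² = 1849/184756, sgn -1
4πI² = N·(3j₀)²·(3jₘ)² = 2403700/12623809
I = +1·√(0.19041/4π) = 0.12309488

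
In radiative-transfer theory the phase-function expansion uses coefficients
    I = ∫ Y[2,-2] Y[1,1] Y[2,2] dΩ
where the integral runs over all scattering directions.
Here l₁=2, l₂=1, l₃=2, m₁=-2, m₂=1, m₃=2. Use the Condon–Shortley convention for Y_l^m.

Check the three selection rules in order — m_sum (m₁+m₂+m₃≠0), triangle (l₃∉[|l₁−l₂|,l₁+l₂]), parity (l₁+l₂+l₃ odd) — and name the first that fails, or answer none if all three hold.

Σmᵢ = 1  ✗
l₃∈[|l₁−l₂|,l₁+l₂]=[1,3], have l₃=2
Σlᵢ = 5 ⇒ odd

m_sum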